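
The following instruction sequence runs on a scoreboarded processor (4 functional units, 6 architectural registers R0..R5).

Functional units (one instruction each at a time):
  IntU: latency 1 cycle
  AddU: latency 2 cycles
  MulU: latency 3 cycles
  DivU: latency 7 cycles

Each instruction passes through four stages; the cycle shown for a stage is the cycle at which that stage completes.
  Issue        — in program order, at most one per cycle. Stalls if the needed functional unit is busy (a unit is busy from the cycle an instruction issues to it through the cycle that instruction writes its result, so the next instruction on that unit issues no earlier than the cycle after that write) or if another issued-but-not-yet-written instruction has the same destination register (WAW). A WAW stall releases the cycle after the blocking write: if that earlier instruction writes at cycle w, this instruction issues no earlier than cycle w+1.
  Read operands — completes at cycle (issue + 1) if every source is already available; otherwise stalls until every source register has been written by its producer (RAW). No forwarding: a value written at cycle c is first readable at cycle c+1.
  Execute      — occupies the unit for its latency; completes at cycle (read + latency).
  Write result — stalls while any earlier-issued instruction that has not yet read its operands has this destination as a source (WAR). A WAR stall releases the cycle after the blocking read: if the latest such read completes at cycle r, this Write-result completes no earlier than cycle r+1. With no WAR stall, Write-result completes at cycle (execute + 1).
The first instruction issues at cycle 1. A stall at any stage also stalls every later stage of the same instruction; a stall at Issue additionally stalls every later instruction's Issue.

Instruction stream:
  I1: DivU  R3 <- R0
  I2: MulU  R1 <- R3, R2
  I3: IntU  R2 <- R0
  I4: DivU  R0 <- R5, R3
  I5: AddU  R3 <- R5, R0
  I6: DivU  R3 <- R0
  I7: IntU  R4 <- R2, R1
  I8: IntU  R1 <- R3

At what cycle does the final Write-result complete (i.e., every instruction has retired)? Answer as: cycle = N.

[1] I1→DivU
[2] I1 RO, I2→MulU
[3] I3→IntU
[4] I3 RO
[5] I3 EX
[9] I1 EX
[10] I1 WR R3
[11] I2 RO, I4→DivU
[12] I3 WR R2, I4 RO, I5→AddU
[14] I2 EX
[15] I2 WR R1
[19] I4 EX
[20] I4 WR R0
[21] I5 RO
[23] I5 EX
[24] I5 WR R3
[25] I6→DivU
[26] I6 RO, I7→IntU
[27] I7 RO
[28] I7 EX
[29] I7 WR R4
[30] I8→IntU
[33] I6 EX
[34] I6 WR R3
[35] I8 RO
[36] I8 EX
[37] I8 WR R1

cycle = 37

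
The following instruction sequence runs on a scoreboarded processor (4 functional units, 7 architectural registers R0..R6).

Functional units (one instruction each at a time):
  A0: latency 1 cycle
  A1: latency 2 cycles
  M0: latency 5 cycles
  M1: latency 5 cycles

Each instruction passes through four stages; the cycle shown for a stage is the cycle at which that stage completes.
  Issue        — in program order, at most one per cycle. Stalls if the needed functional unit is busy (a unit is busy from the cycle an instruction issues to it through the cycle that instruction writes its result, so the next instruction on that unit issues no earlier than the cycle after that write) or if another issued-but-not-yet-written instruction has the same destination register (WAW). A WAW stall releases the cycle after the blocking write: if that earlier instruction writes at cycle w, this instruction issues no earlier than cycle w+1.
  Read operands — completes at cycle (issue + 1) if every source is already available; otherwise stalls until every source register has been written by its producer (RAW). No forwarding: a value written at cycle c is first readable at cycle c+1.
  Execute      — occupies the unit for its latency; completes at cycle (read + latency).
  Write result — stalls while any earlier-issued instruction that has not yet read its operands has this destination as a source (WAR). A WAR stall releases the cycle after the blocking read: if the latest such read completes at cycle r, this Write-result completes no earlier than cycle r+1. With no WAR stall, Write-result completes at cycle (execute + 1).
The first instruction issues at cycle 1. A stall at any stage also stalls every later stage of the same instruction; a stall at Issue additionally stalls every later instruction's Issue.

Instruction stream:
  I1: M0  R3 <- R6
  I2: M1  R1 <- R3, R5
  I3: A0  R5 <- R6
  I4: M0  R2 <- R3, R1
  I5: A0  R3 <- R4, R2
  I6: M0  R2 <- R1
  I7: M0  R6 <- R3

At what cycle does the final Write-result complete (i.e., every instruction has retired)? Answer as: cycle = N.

cycle = 38

t=1  issue I1 (M0)
t=2  I1 read-ops | issue I2 (M1)
t=3  issue I3 (A0)
t=4  I3 read-ops
t=5  I3 finished on A0
t=7  I1 finished on M0
t=8  I1→R3
t=9  I2 read-ops | issue I4 (M0)
t=10  I3→R5
t=11  issue I5 (A0)
t=14  I2 finished on M1
t=15  I2→R1
t=16  I4 read-ops
t=21  I4 finished on M0
t=22  I4→R2
t=23  I5 read-ops | issue I6 (M0)
t=24  I5 finished on A0 | I6 read-ops
t=25  I5→R3
t=29  I6 finished on M0
t=30  I6→R2
t=31  issue I7 (M0)
t=32  I7 read-ops
t=37  I7 finished on M0
t=38  I7→R6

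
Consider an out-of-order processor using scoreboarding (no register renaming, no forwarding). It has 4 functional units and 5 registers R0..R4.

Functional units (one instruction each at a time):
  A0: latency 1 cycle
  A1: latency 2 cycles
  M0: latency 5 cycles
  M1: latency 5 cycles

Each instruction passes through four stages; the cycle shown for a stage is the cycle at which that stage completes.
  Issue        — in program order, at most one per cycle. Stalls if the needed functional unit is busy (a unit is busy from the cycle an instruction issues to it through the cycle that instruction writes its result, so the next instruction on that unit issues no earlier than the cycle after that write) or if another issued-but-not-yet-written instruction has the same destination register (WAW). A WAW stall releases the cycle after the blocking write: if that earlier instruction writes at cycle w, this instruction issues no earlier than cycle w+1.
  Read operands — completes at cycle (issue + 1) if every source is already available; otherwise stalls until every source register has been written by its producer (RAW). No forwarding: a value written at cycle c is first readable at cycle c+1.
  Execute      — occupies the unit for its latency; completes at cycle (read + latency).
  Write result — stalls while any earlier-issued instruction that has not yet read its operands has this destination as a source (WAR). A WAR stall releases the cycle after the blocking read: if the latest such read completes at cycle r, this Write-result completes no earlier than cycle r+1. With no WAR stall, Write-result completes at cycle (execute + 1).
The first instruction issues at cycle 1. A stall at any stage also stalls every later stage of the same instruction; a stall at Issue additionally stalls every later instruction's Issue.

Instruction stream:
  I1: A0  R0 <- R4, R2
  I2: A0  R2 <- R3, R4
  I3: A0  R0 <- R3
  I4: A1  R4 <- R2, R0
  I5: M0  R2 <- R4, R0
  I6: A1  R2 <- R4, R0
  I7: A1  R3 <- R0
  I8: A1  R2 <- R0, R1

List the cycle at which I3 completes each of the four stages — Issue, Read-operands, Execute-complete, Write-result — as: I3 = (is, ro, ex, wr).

I1 -> (1, 2, 3, 4)
I2 -> (5, 6, 7, 8)  // struct: A0 busy until I1 writes@4
I3 -> (9, 10, 11, 12)  // struct: A0 busy until I2 writes@8
I4 -> (10, 13, 15, 16)  // RAW R0: wait I3 write@12
I5 -> (11, 17, 22, 23)  // RAW R4: wait I4 write@16
I6 -> (24, 25, 27, 28)  // WAW R2: wait I5 write@23
I7 -> (29, 30, 32, 33)  // struct: A1 busy until I6 writes@28
I8 -> (34, 35, 37, 38)  // struct: A1 busy until I7 writes@33

I3 = (9, 10, 11, 12)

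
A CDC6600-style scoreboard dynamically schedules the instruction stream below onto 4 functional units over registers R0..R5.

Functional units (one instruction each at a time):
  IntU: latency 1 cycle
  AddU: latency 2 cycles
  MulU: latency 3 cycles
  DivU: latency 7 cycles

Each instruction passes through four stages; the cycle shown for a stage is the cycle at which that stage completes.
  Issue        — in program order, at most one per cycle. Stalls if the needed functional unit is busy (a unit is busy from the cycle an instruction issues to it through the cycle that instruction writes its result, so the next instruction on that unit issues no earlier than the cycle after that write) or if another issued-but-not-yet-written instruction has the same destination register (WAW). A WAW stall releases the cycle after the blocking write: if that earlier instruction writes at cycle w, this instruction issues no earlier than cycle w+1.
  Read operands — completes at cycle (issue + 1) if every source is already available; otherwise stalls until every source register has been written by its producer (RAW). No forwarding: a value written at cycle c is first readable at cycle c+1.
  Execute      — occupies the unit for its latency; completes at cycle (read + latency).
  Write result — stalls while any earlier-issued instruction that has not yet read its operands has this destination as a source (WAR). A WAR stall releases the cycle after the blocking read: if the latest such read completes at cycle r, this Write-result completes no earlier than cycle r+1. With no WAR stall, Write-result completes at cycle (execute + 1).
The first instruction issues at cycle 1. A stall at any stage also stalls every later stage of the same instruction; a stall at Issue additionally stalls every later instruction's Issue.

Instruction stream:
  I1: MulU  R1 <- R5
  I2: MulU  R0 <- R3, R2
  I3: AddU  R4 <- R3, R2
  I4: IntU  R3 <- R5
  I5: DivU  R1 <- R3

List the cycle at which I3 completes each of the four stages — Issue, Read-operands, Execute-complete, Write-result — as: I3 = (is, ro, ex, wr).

I3 = (8, 9, 11, 12)

c1: I1 issues→MulU
c2: I1 reads
c5: I1 exec-done
c6: I1 writes R1
c7: I2 issues→MulU
c8: I2 reads, I3 issues→AddU
c9: I3 reads, I4 issues→IntU
c10: I4 reads, I5 issues→DivU
c11: I2 exec-done, I3 exec-done, I4 exec-done
c12: I2 writes R0, I3 writes R4, I4 writes R3
c13: I5 reads
c20: I5 exec-done
c21: I5 writes R1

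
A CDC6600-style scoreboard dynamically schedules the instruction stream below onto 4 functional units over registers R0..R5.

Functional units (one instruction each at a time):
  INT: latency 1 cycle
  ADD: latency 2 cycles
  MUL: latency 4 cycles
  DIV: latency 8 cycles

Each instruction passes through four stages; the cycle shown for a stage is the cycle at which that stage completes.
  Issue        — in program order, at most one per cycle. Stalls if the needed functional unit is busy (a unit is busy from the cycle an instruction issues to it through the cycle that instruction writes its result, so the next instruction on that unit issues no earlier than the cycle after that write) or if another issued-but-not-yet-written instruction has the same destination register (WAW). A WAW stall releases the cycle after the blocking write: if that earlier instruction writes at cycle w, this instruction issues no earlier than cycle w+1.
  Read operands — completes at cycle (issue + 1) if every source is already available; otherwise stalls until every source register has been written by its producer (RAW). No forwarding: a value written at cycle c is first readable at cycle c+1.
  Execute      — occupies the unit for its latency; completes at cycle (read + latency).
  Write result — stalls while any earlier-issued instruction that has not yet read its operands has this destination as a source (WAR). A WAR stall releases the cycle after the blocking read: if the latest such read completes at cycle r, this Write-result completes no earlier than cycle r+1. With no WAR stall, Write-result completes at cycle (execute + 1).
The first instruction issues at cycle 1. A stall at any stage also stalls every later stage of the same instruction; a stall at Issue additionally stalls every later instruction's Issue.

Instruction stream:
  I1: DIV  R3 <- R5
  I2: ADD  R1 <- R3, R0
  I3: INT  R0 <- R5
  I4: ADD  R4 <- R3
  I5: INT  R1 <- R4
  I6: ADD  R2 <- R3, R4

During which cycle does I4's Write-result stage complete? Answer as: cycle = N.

cycle = 20

cycle 1: I1 dispatched to DIV
cycle 2: I1 operands ready · I2 dispatched to ADD
cycle 3: I3 dispatched to INT
cycle 4: I3 operands ready
cycle 5: I3 complete
cycle 10: I1 complete
cycle 11: R3←I1
cycle 12: I2 operands ready
cycle 13: R0←I3
cycle 14: I2 complete
cycle 15: R1←I2
cycle 16: I4 dispatched to ADD
cycle 17: I4 operands ready · I5 dispatched to INT
cycle 19: I4 complete
cycle 20: R4←I4
cycle 21: I5 operands ready · I6 dispatched to ADD
cycle 22: I5 complete · I6 operands ready
cycle 23: R1←I5
cycle 24: I6 complete
cycle 25: R2←I6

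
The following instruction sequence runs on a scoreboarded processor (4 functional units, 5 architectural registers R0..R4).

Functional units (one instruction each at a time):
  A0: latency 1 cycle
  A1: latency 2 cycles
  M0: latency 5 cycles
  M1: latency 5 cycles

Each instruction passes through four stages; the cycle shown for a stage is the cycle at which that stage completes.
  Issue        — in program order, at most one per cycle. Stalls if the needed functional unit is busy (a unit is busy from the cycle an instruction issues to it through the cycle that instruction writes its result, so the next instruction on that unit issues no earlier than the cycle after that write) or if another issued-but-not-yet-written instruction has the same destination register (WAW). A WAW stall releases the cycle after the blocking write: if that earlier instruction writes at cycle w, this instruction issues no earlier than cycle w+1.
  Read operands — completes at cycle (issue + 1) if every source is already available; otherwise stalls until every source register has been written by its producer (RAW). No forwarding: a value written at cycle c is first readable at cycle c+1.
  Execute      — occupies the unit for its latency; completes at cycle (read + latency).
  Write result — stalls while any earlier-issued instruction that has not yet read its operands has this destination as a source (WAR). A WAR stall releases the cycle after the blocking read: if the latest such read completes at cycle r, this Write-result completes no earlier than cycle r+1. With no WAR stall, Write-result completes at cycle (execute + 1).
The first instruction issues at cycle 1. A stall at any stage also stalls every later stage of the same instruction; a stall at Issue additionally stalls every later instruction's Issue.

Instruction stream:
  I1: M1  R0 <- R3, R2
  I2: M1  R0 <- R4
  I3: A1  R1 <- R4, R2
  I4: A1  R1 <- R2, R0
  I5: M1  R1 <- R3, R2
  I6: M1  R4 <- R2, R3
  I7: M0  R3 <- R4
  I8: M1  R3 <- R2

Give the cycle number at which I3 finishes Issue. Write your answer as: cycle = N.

[I1] 1/2/7/8
[I2] 9/10/15/16  (struct: M1 busy until I1 writes@8)
[I3] 10/11/13/14
[I4] 15/17/19/20  (struct: A1 busy until I3 writes@14; RAW R0: wait I2 write@16)
[I5] 21/22/27/28  (WAW R1: wait I4 write@20)
[I6] 29/30/35/36  (struct: M1 busy until I5 writes@28)
[I7] 30/37/42/43  (RAW R4: wait I6 write@36)
[I8] 44/45/50/51  (WAW R3: wait I7 write@43)

cycle = 10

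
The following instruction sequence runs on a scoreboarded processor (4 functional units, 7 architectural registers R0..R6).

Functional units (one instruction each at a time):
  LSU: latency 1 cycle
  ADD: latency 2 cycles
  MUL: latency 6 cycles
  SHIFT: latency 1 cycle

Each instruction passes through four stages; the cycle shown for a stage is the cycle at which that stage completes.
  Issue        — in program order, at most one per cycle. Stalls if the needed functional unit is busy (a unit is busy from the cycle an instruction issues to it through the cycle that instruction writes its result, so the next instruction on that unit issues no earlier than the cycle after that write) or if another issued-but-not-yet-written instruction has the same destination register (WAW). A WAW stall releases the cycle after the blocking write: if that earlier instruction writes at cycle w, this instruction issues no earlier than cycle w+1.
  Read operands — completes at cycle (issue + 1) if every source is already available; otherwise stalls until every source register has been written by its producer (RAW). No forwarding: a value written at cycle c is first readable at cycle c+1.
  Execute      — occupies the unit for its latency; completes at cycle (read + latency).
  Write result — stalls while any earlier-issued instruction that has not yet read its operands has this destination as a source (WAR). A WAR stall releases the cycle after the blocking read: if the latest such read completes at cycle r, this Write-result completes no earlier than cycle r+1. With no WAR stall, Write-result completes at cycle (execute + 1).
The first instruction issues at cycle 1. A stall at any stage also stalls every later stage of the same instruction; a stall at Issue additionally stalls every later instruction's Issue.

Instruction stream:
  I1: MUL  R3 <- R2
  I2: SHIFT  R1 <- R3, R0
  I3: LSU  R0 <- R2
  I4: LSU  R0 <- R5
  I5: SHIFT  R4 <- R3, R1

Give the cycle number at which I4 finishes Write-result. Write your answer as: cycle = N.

cycle = 15

I1  is:1  ro:2  ex:8  wr:9
I2  is:2  ro:10  ex:11  wr:12  — RAW R3: wait I1 write@9
I3  is:3  ro:4  ex:5  wr:11  — WAR R0: wait I2 read@10
I4  is:12  ro:13  ex:14  wr:15  — struct: LSU busy until I3 writes@11
I5  is:13  ro:14  ex:15  wr:16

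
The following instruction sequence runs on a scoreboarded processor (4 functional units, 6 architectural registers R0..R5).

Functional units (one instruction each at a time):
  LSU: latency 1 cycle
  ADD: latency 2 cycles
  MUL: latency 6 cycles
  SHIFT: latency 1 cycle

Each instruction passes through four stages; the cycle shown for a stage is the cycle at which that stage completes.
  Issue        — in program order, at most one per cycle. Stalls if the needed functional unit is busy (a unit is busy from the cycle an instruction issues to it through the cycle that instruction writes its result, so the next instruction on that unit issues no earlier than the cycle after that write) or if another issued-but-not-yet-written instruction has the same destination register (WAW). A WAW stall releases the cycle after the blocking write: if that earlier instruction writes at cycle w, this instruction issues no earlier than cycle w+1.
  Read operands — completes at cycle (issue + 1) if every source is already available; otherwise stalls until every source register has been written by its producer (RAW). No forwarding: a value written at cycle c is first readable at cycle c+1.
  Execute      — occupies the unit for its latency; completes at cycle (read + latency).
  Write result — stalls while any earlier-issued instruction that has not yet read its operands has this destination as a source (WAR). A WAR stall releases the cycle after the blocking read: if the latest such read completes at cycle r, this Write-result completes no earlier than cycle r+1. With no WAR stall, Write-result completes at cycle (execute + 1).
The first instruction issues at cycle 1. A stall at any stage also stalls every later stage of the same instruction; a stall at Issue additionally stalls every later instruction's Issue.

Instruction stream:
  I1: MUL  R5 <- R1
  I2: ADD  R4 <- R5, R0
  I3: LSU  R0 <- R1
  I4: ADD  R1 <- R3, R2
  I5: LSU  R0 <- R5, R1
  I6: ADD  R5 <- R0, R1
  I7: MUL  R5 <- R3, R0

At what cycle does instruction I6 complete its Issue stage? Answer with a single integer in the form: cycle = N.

cycle 1: I1→MUL
cycle 2: I1 RO | I2→ADD
cycle 3: I3→LSU
cycle 4: I3 RO
cycle 5: I3 EX
cycle 8: I1 EX
cycle 9: I1 WR R5
cycle 10: I2 RO
cycle 11: I3 WR R0
cycle 12: I2 EX
cycle 13: I2 WR R4
cycle 14: I4→ADD
cycle 15: I4 RO | I5→LSU
cycle 17: I4 EX
cycle 18: I4 WR R1
cycle 19: I5 RO | I6→ADD
cycle 20: I5 EX
cycle 21: I5 WR R0
cycle 22: I6 RO
cycle 24: I6 EX
cycle 25: I6 WR R5
cycle 26: I7→MUL
cycle 27: I7 RO
cycle 33: I7 EX
cycle 34: I7 WR R5

cycle = 19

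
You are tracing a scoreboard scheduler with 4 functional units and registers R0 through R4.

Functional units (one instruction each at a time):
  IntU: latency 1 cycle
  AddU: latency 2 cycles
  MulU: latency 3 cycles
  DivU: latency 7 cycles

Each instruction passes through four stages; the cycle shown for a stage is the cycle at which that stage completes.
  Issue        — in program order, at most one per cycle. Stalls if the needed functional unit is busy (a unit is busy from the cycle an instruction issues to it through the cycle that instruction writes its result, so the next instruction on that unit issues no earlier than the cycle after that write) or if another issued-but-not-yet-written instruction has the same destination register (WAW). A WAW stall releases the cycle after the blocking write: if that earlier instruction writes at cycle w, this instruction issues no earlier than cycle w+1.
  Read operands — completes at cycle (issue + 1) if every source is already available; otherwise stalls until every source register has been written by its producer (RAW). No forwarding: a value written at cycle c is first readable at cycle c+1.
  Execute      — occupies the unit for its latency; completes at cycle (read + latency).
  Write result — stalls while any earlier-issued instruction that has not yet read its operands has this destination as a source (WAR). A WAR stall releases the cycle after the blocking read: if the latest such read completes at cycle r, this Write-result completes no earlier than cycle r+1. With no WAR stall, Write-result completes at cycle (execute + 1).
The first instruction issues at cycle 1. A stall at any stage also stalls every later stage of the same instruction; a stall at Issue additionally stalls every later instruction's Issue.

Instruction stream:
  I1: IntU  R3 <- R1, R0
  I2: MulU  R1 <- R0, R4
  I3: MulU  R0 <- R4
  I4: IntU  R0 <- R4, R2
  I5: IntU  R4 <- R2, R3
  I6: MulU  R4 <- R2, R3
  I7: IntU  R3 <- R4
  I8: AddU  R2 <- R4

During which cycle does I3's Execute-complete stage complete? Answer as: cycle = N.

cycle = 12

[1] I1 dispatched to IntU
[2] I1 operands ready · I2 dispatched to MulU
[3] I1 complete · I2 operands ready
[4] R3←I1
[6] I2 complete
[7] R1←I2
[8] I3 dispatched to MulU
[9] I3 operands ready
[12] I3 complete
[13] R0←I3
[14] I4 dispatched to IntU
[15] I4 operands ready
[16] I4 complete
[17] R0←I4
[18] I5 dispatched to IntU
[19] I5 operands ready
[20] I5 complete
[21] R4←I5
[22] I6 dispatched to MulU
[23] I6 operands ready · I7 dispatched to IntU
[24] I8 dispatched to AddU
[26] I6 complete
[27] R4←I6
[28] I7 operands ready · I8 operands ready
[29] I7 complete
[30] R3←I7 · I8 complete
[31] R2←I8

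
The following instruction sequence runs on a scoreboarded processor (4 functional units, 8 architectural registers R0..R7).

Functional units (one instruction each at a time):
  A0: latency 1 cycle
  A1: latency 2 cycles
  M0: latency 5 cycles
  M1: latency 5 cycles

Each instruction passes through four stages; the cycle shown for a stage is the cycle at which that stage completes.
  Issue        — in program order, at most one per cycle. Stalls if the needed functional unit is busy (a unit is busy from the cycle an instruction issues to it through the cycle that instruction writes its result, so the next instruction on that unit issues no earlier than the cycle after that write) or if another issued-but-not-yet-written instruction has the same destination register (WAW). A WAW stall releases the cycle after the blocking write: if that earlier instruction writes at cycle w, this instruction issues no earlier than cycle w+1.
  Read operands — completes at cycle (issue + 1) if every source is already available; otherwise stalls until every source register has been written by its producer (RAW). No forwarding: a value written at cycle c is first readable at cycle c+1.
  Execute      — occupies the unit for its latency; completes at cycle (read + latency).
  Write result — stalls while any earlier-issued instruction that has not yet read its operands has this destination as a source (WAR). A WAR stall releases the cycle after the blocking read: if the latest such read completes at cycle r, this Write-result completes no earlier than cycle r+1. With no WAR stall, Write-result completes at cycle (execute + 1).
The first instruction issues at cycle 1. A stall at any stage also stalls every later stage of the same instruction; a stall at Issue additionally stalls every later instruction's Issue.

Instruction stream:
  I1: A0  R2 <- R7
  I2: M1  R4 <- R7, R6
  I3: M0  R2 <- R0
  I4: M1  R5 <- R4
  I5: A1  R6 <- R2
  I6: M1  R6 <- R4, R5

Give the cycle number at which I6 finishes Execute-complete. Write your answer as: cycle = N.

cycle = 24

[1] I1→A0
[2] I1 RO · I2→M1
[3] I1 EX · I2 RO
[4] I1 WR R2
[5] I3→M0
[6] I3 RO
[8] I2 EX
[9] I2 WR R4
[10] I4→M1
[11] I3 EX · I4 RO · I5→A1
[12] I3 WR R2
[13] I5 RO
[15] I5 EX
[16] I4 EX · I5 WR R6
[17] I4 WR R5
[18] I6→M1
[19] I6 RO
[24] I6 EX
[25] I6 WR R6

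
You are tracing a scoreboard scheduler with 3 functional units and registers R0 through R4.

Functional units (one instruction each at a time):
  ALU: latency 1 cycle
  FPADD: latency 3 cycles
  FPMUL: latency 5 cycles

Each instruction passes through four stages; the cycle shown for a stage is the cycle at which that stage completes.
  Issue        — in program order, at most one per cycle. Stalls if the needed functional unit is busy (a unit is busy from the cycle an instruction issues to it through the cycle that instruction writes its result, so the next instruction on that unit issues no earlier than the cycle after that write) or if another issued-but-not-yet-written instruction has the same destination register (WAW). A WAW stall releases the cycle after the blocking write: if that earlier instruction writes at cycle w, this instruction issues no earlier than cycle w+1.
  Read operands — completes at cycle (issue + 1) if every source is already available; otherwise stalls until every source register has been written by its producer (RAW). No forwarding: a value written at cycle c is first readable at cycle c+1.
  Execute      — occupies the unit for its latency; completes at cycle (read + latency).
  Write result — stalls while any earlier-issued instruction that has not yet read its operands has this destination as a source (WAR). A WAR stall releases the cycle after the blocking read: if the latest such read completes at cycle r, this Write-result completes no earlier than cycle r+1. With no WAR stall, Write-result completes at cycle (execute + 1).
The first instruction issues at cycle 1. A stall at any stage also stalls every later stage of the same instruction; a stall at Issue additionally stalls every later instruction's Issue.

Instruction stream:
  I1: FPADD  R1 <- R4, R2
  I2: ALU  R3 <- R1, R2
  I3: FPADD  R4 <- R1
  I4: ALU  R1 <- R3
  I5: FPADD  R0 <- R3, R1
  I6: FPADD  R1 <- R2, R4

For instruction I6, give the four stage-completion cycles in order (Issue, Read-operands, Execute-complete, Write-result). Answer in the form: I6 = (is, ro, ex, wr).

1) issue 1, read 2, done 5, write 6
2) issue 2, read 7, done 8, write 9  <RAW R1: wait I1 write@6>
3) issue 7, read 8, done 11, write 12  <struct: FPADD busy until I1 writes@6>
4) issue 10, read 11, done 12, write 13  <struct: ALU busy until I2 writes@9>
5) issue 13, read 14, done 17, write 18  <struct: FPADD busy until I3 writes@12>
6) issue 19, read 20, done 23, write 24  <struct: FPADD busy until I5 writes@18>

I6 = (19, 20, 23, 24)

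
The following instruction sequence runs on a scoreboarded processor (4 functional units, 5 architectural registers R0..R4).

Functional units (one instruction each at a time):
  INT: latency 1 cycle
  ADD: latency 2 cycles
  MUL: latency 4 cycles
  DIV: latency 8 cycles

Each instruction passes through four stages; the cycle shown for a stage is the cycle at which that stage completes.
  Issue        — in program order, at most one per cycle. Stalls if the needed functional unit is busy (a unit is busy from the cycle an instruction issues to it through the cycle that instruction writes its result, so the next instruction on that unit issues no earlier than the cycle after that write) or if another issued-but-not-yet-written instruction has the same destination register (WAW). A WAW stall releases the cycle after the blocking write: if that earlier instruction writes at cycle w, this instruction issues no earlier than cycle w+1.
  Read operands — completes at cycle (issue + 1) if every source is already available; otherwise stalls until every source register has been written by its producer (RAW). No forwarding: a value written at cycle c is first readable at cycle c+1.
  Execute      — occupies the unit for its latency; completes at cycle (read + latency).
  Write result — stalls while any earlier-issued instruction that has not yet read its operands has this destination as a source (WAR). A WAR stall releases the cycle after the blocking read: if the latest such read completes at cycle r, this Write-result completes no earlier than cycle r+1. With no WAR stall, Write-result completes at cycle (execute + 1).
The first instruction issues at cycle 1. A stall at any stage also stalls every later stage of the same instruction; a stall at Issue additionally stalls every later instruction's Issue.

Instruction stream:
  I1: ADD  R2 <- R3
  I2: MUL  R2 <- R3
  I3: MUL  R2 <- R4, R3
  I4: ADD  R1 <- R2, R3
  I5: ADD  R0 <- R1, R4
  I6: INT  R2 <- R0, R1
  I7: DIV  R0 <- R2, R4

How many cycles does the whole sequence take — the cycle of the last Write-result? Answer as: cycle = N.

cycle = 41

cycle 1: I1→ADD
cycle 2: I1 RO
cycle 4: I1 EX
cycle 5: I1 WR R2
cycle 6: I2→MUL
cycle 7: I2 RO
cycle 11: I2 EX
cycle 12: I2 WR R2
cycle 13: I3→MUL
cycle 14: I3 RO | I4→ADD
cycle 18: I3 EX
cycle 19: I3 WR R2
cycle 20: I4 RO
cycle 22: I4 EX
cycle 23: I4 WR R1
cycle 24: I5→ADD
cycle 25: I5 RO | I6→INT
cycle 27: I5 EX
cycle 28: I5 WR R0
cycle 29: I6 RO | I7→DIV
cycle 30: I6 EX
cycle 31: I6 WR R2
cycle 32: I7 RO
cycle 40: I7 EX
cycle 41: I7 WR R0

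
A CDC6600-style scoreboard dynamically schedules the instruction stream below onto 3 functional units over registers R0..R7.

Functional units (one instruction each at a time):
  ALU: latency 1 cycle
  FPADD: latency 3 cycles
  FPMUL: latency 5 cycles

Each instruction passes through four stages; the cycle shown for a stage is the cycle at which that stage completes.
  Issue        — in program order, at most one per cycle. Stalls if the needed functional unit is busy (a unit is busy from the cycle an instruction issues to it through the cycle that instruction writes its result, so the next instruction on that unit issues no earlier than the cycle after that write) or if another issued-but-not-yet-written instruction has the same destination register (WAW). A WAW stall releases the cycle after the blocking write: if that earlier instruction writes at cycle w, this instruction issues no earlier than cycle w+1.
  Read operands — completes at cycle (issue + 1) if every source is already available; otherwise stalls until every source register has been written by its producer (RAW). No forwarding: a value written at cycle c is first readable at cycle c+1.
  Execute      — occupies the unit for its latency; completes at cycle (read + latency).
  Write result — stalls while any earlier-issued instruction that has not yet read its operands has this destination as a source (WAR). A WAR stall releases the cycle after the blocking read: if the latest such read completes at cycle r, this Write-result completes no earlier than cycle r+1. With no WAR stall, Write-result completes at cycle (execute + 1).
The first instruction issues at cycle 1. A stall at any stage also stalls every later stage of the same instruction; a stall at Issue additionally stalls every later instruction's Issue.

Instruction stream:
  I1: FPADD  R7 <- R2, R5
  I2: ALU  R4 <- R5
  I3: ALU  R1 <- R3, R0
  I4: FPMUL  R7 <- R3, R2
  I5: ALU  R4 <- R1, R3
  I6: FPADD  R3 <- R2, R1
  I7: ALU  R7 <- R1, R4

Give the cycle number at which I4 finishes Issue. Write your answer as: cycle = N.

cycle = 7

1) issue 1, read 2, done 5, write 6
2) issue 2, read 3, done 4, write 5
3) issue 6, read 7, done 8, write 9  <struct: ALU busy until I2 writes@5>
4) issue 7, read 8, done 13, write 14
5) issue 10, read 11, done 12, write 13  <struct: ALU busy until I3 writes@9>
6) issue 11, read 12, done 15, write 16
7) issue 15, read 16, done 17, write 18  <WAW R7: wait I4 write@14>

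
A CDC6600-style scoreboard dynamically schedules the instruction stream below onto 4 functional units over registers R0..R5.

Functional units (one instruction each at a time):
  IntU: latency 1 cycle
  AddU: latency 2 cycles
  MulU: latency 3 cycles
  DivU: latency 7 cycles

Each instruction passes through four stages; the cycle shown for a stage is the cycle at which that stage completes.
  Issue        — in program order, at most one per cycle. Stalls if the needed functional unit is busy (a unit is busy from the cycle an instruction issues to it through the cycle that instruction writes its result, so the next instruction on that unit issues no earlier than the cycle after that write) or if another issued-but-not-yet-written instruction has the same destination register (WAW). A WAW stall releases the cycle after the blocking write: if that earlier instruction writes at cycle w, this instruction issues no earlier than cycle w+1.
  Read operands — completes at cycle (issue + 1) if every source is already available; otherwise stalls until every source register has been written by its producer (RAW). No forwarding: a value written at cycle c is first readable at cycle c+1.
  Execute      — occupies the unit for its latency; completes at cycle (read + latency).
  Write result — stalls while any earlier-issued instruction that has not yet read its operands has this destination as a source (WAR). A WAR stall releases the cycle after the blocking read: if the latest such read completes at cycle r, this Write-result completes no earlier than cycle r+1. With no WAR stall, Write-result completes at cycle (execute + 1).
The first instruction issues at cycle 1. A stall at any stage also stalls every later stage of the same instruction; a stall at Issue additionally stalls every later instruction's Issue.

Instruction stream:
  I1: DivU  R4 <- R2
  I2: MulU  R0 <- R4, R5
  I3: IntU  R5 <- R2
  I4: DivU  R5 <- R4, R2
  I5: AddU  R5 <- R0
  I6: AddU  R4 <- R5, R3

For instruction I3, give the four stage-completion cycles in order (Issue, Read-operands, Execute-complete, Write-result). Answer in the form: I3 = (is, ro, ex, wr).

I1: IS=1 RO=2 EX=9 WR=10
I2: IS=2 RO=11 EX=14 WR=15  [RAW R4: wait I1 write@10]
I3: IS=3 RO=4 EX=5 WR=12  [WAR R5: wait I2 read@11]
I4: IS=13 RO=14 EX=21 WR=22  [WAW R5: wait I3 write@12]
I5: IS=23 RO=24 EX=26 WR=27  [WAW R5: wait I4 write@22]
I6: IS=28 RO=29 EX=31 WR=32  [struct: AddU busy until I5 writes@27]

I3 = (3, 4, 5, 12)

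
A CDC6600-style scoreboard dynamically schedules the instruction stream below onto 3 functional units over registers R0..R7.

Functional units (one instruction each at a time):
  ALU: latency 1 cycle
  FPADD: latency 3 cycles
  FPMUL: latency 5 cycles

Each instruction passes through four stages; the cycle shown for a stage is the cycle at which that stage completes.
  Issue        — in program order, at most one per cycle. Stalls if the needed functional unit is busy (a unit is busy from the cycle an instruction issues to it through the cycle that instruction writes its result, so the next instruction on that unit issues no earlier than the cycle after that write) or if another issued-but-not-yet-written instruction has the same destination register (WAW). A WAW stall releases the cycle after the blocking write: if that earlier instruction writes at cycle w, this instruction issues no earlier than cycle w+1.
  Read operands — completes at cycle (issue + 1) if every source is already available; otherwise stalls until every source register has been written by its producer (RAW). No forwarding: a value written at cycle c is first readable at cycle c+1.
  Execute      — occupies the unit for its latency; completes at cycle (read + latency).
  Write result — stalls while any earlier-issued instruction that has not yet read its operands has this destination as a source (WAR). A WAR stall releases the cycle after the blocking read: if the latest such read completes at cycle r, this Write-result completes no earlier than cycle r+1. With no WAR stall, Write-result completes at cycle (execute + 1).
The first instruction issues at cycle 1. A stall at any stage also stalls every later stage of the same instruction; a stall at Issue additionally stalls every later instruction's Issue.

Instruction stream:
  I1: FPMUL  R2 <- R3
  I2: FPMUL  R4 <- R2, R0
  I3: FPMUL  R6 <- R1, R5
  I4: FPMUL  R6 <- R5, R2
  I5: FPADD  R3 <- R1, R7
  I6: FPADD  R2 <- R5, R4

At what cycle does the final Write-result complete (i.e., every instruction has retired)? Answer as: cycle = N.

t=1  I1 issues→FPMUL
t=2  I1 reads
t=7  I1 exec-done
t=8  I1 writes R2
t=9  I2 issues→FPMUL
t=10  I2 reads
t=15  I2 exec-done
t=16  I2 writes R4
t=17  I3 issues→FPMUL
t=18  I3 reads
t=23  I3 exec-done
t=24  I3 writes R6
t=25  I4 issues→FPMUL
t=26  I4 reads, I5 issues→FPADD
t=27  I5 reads
t=30  I5 exec-done
t=31  I4 exec-done, I5 writes R3
t=32  I4 writes R6, I6 issues→FPADD
t=33  I6 reads
t=36  I6 exec-done
t=37  I6 writes R2

cycle = 37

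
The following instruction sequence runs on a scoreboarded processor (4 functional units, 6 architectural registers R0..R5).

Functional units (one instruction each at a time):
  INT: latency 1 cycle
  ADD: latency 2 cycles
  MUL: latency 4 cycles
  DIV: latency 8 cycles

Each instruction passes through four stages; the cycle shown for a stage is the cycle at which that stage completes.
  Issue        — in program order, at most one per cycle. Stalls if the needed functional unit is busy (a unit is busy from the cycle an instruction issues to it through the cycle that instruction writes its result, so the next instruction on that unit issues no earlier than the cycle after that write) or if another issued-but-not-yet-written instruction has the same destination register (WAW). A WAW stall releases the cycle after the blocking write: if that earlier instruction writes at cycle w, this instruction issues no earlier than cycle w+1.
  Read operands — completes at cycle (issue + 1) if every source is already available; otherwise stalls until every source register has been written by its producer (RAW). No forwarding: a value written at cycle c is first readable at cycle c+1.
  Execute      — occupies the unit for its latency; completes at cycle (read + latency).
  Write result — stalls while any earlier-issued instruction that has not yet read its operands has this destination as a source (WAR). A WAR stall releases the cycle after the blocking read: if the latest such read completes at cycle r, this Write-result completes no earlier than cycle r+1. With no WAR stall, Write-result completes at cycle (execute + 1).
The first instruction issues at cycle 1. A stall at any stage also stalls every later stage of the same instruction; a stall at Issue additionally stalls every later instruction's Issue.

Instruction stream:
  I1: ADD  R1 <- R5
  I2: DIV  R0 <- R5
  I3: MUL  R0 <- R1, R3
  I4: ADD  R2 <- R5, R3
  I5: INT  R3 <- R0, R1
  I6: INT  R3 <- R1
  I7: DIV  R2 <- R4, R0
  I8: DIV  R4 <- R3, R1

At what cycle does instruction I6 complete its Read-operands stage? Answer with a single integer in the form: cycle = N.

cycle = 24

t=1  I1→ADD
t=2  I1 RO | I2→DIV
t=3  I2 RO
t=4  I1 EX
t=5  I1 WR R1
t=11  I2 EX
t=12  I2 WR R0
t=13  I3→MUL
t=14  I3 RO | I4→ADD
t=15  I4 RO | I5→INT
t=17  I4 EX
t=18  I3 EX | I4 WR R2
t=19  I3 WR R0
t=20  I5 RO
t=21  I5 EX
t=22  I5 WR R3
t=23  I6→INT
t=24  I6 RO | I7→DIV
t=25  I6 EX | I7 RO
t=26  I6 WR R3
t=33  I7 EX
t=34  I7 WR R2
t=35  I8→DIV
t=36  I8 RO
t=44  I8 EX
t=45  I8 WR R4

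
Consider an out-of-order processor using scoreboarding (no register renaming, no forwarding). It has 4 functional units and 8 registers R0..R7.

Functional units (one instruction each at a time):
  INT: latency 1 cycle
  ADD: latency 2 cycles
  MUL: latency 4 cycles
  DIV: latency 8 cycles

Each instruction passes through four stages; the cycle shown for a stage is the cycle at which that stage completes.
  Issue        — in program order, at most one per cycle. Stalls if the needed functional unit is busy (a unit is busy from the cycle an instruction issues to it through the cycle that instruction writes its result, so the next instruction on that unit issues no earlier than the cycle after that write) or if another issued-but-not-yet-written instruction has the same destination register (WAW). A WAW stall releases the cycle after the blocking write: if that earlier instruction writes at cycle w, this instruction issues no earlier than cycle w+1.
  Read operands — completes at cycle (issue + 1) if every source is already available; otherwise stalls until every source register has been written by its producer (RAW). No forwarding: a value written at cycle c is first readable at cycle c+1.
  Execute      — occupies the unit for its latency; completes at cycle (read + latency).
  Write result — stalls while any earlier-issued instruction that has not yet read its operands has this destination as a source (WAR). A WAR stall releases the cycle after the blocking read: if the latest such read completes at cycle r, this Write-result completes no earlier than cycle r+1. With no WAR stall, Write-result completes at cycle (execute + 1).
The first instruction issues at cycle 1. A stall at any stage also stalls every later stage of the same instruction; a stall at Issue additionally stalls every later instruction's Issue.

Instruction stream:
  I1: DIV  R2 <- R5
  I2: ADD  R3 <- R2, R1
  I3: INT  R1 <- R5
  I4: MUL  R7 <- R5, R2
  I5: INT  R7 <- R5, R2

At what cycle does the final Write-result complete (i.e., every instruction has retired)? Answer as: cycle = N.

I1 -> (1, 2, 10, 11)
I2 -> (2, 12, 14, 15)  // RAW R2: wait I1 write@11
I3 -> (3, 4, 5, 13)  // WAR R1: wait I2 read@12
I4 -> (4, 12, 16, 17)  // RAW R2: wait I1 write@11
I5 -> (18, 19, 20, 21)  // WAW R7: wait I4 write@17

cycle = 21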